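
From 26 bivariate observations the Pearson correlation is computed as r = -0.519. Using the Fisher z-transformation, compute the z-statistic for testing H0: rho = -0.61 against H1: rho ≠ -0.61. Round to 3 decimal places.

Fisher z: atanh(-0.519) = -0.574970, atanh(-0.61) = -0.708921
z = (z_r − z_0)·√(n−3) = (-0.574970 − (-0.708921))·√23 = 0.133951 · 4.795832 = 0.642

0.642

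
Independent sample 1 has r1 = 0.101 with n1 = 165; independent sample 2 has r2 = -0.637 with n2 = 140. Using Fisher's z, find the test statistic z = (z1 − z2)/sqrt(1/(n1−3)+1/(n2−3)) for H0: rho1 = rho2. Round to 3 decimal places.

z1 = atanh(0.101) = 0.101346,  z2 = atanh(-0.637) = -0.753109
SE = √(1/(n1−3) + 1/(n2−3)) = √(1/162 + 1/137) = √(0.0061728 + 0.0072993) = √0.0134721 = 0.116069
z = (z1 − z2)/SE = (0.101346 − (-0.753109)) / 0.116069 = 0.854455 / 0.116069 = 7.362

7.362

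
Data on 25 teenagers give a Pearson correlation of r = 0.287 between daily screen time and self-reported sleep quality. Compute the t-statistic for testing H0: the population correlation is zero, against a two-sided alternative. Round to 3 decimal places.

1 − r² = 1 − 0.082369 = 0.917631;  √(1−r²) = 0.957931
√(n−2) = √23 = 4.795832
t = r·√(n−2)/√(1−r²) = 0.287 · 4.795832 / 0.957931 = 1.437

1.437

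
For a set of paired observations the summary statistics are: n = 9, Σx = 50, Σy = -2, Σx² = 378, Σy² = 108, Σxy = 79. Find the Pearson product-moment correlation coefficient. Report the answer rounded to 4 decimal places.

S_xy = nΣxy − ΣxΣy = 9·79 − 50·(-2) = 711 − (-100) = 811
S_xx = nΣx² − (Σx)² = 9·378 − 50² = 3402 − 2500 = 902
S_yy = nΣy² − (Σy)² = 9·108 − (-2)² = 972 − 4 = 968
r = S_xy / √(S_xx·S_yy) = 811 / √(902·968) = 811 / √873136 = 811 / 934.4175 = 0.8679

0.8679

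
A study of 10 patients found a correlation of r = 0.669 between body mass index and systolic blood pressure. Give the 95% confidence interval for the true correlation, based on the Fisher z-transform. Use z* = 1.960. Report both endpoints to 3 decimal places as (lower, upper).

Fisher z: z_r = atanh(r) = ½·ln((1+0.669)/(1−0.669)) = 0.808931
SE(z) = 1/√(n−3) = 1/√7 = 0.377964
95% ⇒ z* = 1.960; margin = 1.960·0.377964 = 0.740809
CI on z-scale: (0.068122, 1.549740)
Back-transform: tanh(0.068122) = 0.068017, tanh(1.549740) = 0.913743

(0.068, 0.914)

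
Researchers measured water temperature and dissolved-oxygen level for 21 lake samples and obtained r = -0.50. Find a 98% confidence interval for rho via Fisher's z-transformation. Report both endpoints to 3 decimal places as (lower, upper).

(-0.800, -0.001)

z_r = atanh(-0.50) = -0.549306;  SE = 1/√(n−3) = 1/√18 = 0.235702
z-limits: -0.549306 ± 2.326·0.235702 = -0.549306 ± 0.548243 = [-1.097549, -0.001063]
ρ-limits: (tanh -1.097549, tanh -0.001063) = (-0.800, -0.001)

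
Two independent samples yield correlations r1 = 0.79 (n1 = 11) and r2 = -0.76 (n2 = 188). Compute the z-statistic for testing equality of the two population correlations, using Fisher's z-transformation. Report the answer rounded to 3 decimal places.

5.726

z1 = atanh(0.79) = 1.071432,  z2 = atanh(-0.76) = -0.996215
SE = √(1/(n1−3) + 1/(n2−3)) = √(1/8 + 1/185) = √(0.1250000 + 0.0054054) = √0.1304054 = 0.361117
z = (z1 − z2)/SE = (1.071432 − (-0.996215)) / 0.361117 = 2.067647 / 0.361117 = 5.726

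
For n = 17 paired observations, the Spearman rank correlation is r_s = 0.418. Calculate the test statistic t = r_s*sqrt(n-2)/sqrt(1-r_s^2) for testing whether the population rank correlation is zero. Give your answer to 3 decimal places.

1.782

t = r_s·√(n−2) / √(1−r_s²) with r_s = 0.418, n = 17
  = 0.418·√15 / √(1 − 0.174724)
  = 0.418·3.872983 / 0.908447
  = 1.618907 / 0.908447 = 1.782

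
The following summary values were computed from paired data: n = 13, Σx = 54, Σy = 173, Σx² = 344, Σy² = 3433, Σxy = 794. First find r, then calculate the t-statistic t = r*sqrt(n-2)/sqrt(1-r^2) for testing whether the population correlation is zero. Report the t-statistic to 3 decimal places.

0.694

S_xy = nΣxy − ΣxΣy = 13·794 − 54·173 = 10322 − 9342 = 980
S_xx = nΣx² − (Σx)² = 13·344 − 54² = 4472 − 2916 = 1556
S_yy = nΣy² − (Σy)² = 13·3433 − 173² = 44629 − 29929 = 14700
r = S_xy / √(S_xx·S_yy) = 980 / √(1556·14700) = 980 / √22873200 = 980 / 4782.5934 = 0.2049
t = r·√(n−2)/√(1−r²) = 0.2049·√11 / √(1−0.041984) = 0.679576 / 0.978783 = 0.694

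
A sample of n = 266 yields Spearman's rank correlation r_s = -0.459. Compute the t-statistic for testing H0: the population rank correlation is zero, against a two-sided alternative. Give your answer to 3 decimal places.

t = r_s·√(n−2) / √(1−r_s²) with r_s = -0.459, n = 266
  = -0.459·√264 / √(1 − 0.210681)
  = -0.459·16.248077 / 0.888436
  = -7.457867 / 0.888436 = -8.394

-8.394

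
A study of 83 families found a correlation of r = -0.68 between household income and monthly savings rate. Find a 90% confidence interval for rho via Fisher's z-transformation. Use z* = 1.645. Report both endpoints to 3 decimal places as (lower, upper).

Fisher z: z_r = atanh(r) = ½·ln((1+(-0.68))/(1−(-0.68))) = -0.829114
SE(z) = 1/√(n−3) = 1/√80 = 0.111803
90% ⇒ z* = 1.645; margin = 1.645·0.111803 = 0.183916
CI on z-scale: (-1.013030, -0.645198)
Back-transform: tanh(-1.013030) = -0.767012, tanh(-0.645198) = -0.568428

(-0.767, -0.568)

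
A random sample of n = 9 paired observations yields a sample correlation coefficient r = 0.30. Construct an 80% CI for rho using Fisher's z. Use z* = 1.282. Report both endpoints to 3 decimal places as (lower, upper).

Fisher z: z_r = atanh(r) = ½·ln((1+0.30)/(1−0.30)) = 0.309520
SE(z) = 1/√(n−3) = 1/√6 = 0.408248
80% ⇒ z* = 1.282; margin = 1.282·0.408248 = 0.523374
CI on z-scale: (-0.213854, 0.832894)
Back-transform: tanh(-0.213854) = -0.210652, tanh(0.832894) = 0.682027

(-0.211, 0.682)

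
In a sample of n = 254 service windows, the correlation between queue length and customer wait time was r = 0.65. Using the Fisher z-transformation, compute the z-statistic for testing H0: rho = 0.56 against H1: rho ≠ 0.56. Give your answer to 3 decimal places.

2.257

z_r = atanh(0.65) = 0.775299,  z_0 = atanh(0.56) = 0.632833
SE = 1/√(n−3) = 1/√251 = 0.063119
z = (z_r − z_0)/SE = (0.775299 − 0.632833) / 0.063119 = 0.142466 / 0.063119 = 2.257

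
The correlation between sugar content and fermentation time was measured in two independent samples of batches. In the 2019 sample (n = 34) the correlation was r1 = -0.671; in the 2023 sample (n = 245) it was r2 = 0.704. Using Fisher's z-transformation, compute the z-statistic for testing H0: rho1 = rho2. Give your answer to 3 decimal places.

Fisher z-transforms: z1 = atanh(-0.671) = -0.812560, z2 = atanh(0.704) = 0.875187; difference d = -1.687747
Var(d) = 1/31 + 1/242 = 0.0322581 + 0.0041322 = 0.0363903
z = d/√Var(d) = -1.687747 / √0.0363903 = -1.687747 / 0.190762 = -8.847

-8.847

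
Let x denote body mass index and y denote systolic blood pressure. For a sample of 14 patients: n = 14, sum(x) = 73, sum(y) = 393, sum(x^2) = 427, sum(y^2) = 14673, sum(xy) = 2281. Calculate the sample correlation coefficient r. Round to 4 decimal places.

Numerator: nΣxy − (Σx)(Σy) = 14·2281 − (73)(393) = 3245
Denominator: √[(nΣx²−(Σx)²)(nΣy²−(Σy)²)]
  nΣx²−(Σx)² = 14·427 − 5329 = 649;  nΣy²−(Σy)² = 14·14673 − 154449 = 50973
  √(649·50973) = √33081477 = 5751.6499
r = 3245 / 5751.6499 = 0.5642

0.5642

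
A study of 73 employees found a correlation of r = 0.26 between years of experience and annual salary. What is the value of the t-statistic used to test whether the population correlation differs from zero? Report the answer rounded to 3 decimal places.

2.269

1 − r² = 1 − 0.0676 = 0.9324;  √(1−r²) = 0.965609
√(n−2) = √71 = 8.426150
t = r·√(n−2)/√(1−r²) = 0.26 · 8.426150 / 0.965609 = 2.269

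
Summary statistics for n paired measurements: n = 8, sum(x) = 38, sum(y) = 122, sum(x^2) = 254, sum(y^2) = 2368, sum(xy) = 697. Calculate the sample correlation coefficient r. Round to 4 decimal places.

S_xy = nΣxy − ΣxΣy = 8·697 − 38·122 = 5576 − 4636 = 940
S_xx = nΣx² − (Σx)² = 8·254 − 38² = 2032 − 1444 = 588
S_yy = nΣy² − (Σy)² = 8·2368 − 122² = 18944 − 14884 = 4060
r = S_xy / √(S_xx·S_yy) = 940 / √(588·4060) = 940 / √2387280 = 940 / 1545.0825 = 0.6084

0.6084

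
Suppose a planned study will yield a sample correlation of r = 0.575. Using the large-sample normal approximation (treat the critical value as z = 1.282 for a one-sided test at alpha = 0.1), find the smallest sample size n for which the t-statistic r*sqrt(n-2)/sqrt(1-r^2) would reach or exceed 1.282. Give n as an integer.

6

r√(n−2)/√(1−r²) ≥ 1.282  ⇔  n−2 ≥ (1.282)²·(1−r²)/r²
(1−r²)/r² = (1−0.330625)/0.330625 = 2.0246
n ≥ 2 + 1.643524·2.0246 = 2 + 3.3275 = 5.3275
⌈5.3275⌉ = 6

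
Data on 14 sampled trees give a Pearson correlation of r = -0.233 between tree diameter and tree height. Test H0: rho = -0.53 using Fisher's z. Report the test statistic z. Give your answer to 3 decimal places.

1.170

Fisher z: atanh(-0.233) = -0.237359, atanh(-0.53) = -0.590145
z = (z_r − z_0)·√(n−3) = (-0.237359 − (-0.590145))·√11 = 0.352786 · 3.316625 = 1.170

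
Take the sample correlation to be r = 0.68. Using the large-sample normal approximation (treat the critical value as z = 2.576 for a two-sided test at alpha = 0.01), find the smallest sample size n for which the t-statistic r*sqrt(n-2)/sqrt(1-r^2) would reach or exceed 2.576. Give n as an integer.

r√(n−2)/√(1−r²) ≥ 2.576  ⇔  n−2 ≥ (2.576)²·(1−r²)/r²
(1−r²)/r² = (1−0.4624)/0.4624 = 1.1626
n ≥ 2 + 6.635776·1.1626 = 2 + 7.7148 = 9.7148
⌈9.7148⌉ = 10

10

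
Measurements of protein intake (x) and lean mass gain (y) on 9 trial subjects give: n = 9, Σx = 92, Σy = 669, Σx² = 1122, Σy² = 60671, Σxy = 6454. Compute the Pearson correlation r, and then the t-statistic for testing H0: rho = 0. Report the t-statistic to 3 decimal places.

Numerator: nΣxy − (Σx)(Σy) = 9·6454 − (92)(669) = -3462
Denominator: √[(nΣx²−(Σx)²)(nΣy²−(Σy)²)]
  nΣx²−(Σx)² = 9·1122 − 8464 = 1634;  nΣy²−(Σy)² = 9·60671 − 447561 = 98478
  √(1634·98478) = √160913052 = 12685.1508
r = -3462 / 12685.1508 = -0.2729
t = r·√(n−2)/√(1−r²) = -0.2729·√7 / √(1−0.074474) = -0.722026 / 0.962043 = -0.751

-0.751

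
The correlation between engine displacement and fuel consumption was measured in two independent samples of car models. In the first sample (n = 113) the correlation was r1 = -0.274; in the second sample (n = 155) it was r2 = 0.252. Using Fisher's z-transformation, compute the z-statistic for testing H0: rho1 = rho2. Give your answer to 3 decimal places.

-4.304

z1 = atanh(-0.274) = -0.281183,  z2 = atanh(0.252) = 0.257547
SE = √(1/(n1−3) + 1/(n2−3)) = √(1/110 + 1/152) = √(0.0090909 + 0.0065789) = √0.0156698 = 0.125179
z = (z1 − z2)/SE = (-0.281183 − 0.257547) / 0.125179 = -0.538730 / 0.125179 = -4.304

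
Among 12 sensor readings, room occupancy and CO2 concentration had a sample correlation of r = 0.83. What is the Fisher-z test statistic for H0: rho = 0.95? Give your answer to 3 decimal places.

z_r = atanh(0.83) = 1.188136,  z_0 = atanh(0.95) = 1.831781
SE = 1/√(n−3) = 1/√9 = 0.333333
z = (z_r − z_0)/SE = (1.188136 − 1.831781) / 0.333333 = -0.643645 / 0.333333 = -1.931

-1.931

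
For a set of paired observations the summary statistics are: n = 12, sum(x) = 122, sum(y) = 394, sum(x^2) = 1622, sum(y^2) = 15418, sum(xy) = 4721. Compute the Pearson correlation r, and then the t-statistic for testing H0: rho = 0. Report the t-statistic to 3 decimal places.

S_xy = nΣxy − ΣxΣy = 12·4721 − 122·394 = 56652 − 48068 = 8584
S_xx = nΣx² − (Σx)² = 12·1622 − 122² = 19464 − 14884 = 4580
S_yy = nΣy² − (Σy)² = 12·15418 − 394² = 185016 − 155236 = 29780
r = S_xy / √(S_xx·S_yy) = 8584 / √(4580·29780) = 8584 / √136392400 = 8584 / 11678.7157 = 0.7350
t = r·√(n−2)/√(1−r²) = 0.7350·√10 / √(1−0.540225) = 2.324274 / 0.678067 = 3.428

3.428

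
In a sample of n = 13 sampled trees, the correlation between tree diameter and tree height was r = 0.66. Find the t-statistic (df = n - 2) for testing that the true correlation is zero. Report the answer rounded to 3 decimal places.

2.914

1 − r² = 1 − 0.4356 = 0.5644;  √(1−r²) = 0.751266
√(n−2) = √11 = 3.316625
t = r·√(n−2)/√(1−r²) = 0.66 · 3.316625 / 0.751266 = 2.914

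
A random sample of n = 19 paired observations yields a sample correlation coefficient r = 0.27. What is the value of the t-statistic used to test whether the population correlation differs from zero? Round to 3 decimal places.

t = r·√(n−2) / √(1−r²) with r = 0.27, n = 19
  = 0.27·√17 / √(1 − 0.0729)
  = 0.27·4.123106 / 0.962860
  = 1.113239 / 0.962860 = 1.156

1.156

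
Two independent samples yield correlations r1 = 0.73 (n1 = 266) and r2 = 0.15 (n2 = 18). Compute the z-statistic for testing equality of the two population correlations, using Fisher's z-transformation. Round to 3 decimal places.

Fisher z-transforms: z1 = atanh(0.73) = 0.928727, z2 = atanh(0.15) = 0.151140; difference d = 0.777587
Var(d) = 1/263 + 1/15 = 0.0038023 + 0.0666667 = 0.0704690
z = d/√Var(d) = 0.777587 / √0.0704690 = 0.777587 / 0.265460 = 2.929

2.929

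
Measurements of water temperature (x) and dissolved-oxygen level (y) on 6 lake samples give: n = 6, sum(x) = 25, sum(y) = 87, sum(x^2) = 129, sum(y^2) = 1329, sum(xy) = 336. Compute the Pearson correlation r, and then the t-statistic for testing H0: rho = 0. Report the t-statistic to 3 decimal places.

-1.698

Numerator: nΣxy − (Σx)(Σy) = 6·336 − (25)(87) = -159
Denominator: √[(nΣx²−(Σx)²)(nΣy²−(Σy)²)]
  nΣx²−(Σx)² = 6·129 − 625 = 149;  nΣy²−(Σy)² = 6·1329 − 7569 = 405
  √(149·405) = √60345 = 245.6522
r = -159 / 245.6522 = -0.6473
t = r·√(n−2)/√(1−r²) = -0.6473·√4 / √(1−0.418997) = -1.294600 / 0.762236 = -1.698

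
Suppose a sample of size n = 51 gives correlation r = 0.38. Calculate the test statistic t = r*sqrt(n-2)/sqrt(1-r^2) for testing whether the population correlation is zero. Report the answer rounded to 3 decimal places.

2.876

t = r·√(n−2) / √(1−r²) with r = 0.38, n = 51
  = 0.38·√49 / √(1 − 0.1444)
  = 0.38·7.000000 / 0.924986
  = 2.660000 / 0.924986 = 2.876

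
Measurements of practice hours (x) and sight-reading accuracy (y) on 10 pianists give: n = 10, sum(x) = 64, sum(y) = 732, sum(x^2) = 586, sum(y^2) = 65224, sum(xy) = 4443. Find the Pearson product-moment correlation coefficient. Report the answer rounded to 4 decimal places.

Numerator: nΣxy − (Σx)(Σy) = 10·4443 − (64)(732) = -2418
Denominator: √[(nΣx²−(Σx)²)(nΣy²−(Σy)²)]
  nΣx²−(Σx)² = 10·586 − 4096 = 1764;  nΣy²−(Σy)² = 10·65224 − 535824 = 116416
  √(1764·116416) = √205357824 = 14330.3114
r = -2418 / 14330.3114 = -0.1687

-0.1687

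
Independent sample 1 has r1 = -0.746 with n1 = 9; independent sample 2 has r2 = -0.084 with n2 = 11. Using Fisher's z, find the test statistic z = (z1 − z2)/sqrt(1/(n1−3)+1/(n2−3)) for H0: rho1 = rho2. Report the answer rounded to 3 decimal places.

-1.629

z1 = atanh(-0.746) = -0.963874,  z2 = atanh(-0.084) = -0.084198
SE = √(1/(n1−3) + 1/(n2−3)) = √(1/6 + 1/8) = √(0.1666667 + 0.1250000) = √0.2916667 = 0.540062
z = (z1 − z2)/SE = (-0.963874 − (-0.084198)) / 0.540062 = -0.879676 / 0.540062 = -1.629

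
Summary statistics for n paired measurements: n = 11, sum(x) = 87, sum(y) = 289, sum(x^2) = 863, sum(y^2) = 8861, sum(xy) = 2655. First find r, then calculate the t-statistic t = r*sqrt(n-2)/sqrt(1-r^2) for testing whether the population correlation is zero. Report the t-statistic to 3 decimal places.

Numerator: nΣxy − (Σx)(Σy) = 11·2655 − (87)(289) = 4062
Denominator: √[(nΣx²−(Σx)²)(nΣy²−(Σy)²)]
  nΣx²−(Σx)² = 11·863 − 7569 = 1924;  nΣy²−(Σy)² = 11·8861 − 83521 = 13950
  √(1924·13950) = √26839800 = 5180.7142
r = 4062 / 5180.7142 = 0.7841
t = r·√(n−2)/√(1−r²) = 0.7841·√9 / √(1−0.614813) = 2.352300 / 0.620634 = 3.790

3.790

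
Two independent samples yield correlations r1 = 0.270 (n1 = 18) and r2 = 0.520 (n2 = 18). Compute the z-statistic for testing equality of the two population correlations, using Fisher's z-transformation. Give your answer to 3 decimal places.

-0.820

Fisher z-transforms: z1 = atanh(0.270) = 0.276864, z2 = atanh(0.520) = 0.576340; difference d = -0.299476
Var(d) = 1/15 + 1/15 = 0.0666667 + 0.0666667 = 0.1333334
z = d/√Var(d) = -0.299476 / √0.1333334 = -0.299476 / 0.365148 = -0.820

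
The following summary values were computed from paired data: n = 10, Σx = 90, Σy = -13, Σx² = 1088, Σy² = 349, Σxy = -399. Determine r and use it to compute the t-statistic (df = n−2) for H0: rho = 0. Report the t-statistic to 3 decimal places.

-7.050

Numerator: nΣxy − (Σx)(Σy) = 10·(-399) − (90)(-13) = -2820
Denominator: √[(nΣx²−(Σx)²)(nΣy²−(Σy)²)]
  nΣx²−(Σx)² = 10·1088 − 8100 = 2780;  nΣy²−(Σy)² = 10·349 − 169 = 3321
  √(2780·3321) = √9232380 = 3038.4832
r = -2820 / 3038.4832 = -0.9281
t = r·√(n−2)/√(1−r²) = -0.9281·√8 / √(1−0.861370) = -2.625063 / 0.372330 = -7.050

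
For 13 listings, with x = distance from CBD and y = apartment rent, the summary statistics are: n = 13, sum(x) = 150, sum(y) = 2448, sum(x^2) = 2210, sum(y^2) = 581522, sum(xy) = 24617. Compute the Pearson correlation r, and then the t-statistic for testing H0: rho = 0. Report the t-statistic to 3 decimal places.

-1.802

Numerator: nΣxy − (Σx)(Σy) = 13·24617 − (150)(2448) = -47179
Denominator: √[(nΣx²−(Σx)²)(nΣy²−(Σy)²)]
  nΣx²−(Σx)² = 13·2210 − 22500 = 6230;  nΣy²−(Σy)² = 13·581522 − 5992704 = 1567082
  √(6230·1567082) = √9762920860 = 98807.4939
r = -47179 / 98807.4939 = -0.4775
t = r·√(n−2)/√(1−r²) = -0.4775·√11 / √(1−0.228006) = -1.583688 / 0.878632 = -1.802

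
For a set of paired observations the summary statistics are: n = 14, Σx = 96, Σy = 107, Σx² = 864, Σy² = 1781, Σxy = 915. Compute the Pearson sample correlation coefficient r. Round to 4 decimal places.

Numerator: nΣxy − (Σx)(Σy) = 14·915 − (96)(107) = 2538
Denominator: √[(nΣx²−(Σx)²)(nΣy²−(Σy)²)]
  nΣx²−(Σx)² = 14·864 − 9216 = 2880;  nΣy²−(Σy)² = 14·1781 − 11449 = 13485
  √(2880·13485) = √38836800 = 6231.9178
r = 2538 / 6231.9178 = 0.4073

0.4073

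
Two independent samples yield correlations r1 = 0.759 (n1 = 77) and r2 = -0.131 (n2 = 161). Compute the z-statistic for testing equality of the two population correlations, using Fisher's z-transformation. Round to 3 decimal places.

z1 = atanh(0.759) = 0.993852,  z2 = atanh(-0.131) = -0.131757
SE = √(1/(n1−3) + 1/(n2−3)) = √(1/74 + 1/158) = √(0.0135135 + 0.0063291) = √0.0198426 = 0.140864
z = (z1 − z2)/SE = (0.993852 − (-0.131757)) / 0.140864 = 1.125609 / 0.140864 = 7.991

7.991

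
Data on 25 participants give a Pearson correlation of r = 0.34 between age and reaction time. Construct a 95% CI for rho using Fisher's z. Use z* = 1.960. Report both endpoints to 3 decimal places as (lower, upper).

(-0.064, 0.648)

Fisher z: z_r = atanh(r) = ½·ln((1+0.34)/(1−0.34)) = 0.354093
SE(z) = 1/√(n−3) = 1/√22 = 0.213201
95% ⇒ z* = 1.960; margin = 1.960·0.213201 = 0.417874
CI on z-scale: (-0.063781, 0.771967)
Back-transform: tanh(-0.063781) = -0.063695, tanh(0.771967) = 0.648072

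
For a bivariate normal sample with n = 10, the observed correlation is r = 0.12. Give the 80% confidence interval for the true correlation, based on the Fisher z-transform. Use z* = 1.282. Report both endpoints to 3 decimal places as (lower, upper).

(-0.349, 0.541)

z_r = atanh(0.12) = 0.120581;  SE = 1/√(n−3) = 1/√7 = 0.377964
z-limits: 0.120581 ± 1.282·0.377964 = 0.120581 ± 0.484550 = [-0.363969, 0.605131]
ρ-limits: (tanh -0.363969, tanh 0.605131) = (-0.349, 0.541)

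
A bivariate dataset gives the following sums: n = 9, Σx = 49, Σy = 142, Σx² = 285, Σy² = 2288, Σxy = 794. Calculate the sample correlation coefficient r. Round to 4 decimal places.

S_xy = nΣxy − ΣxΣy = 9·794 − 49·142 = 7146 − 6958 = 188
S_xx = nΣx² − (Σx)² = 9·285 − 49² = 2565 − 2401 = 164
S_yy = nΣy² − (Σy)² = 9·2288 − 142² = 20592 − 20164 = 428
r = S_xy / √(S_xx·S_yy) = 188 / √(164·428) = 188 / √70192 = 188 / 264.9377 = 0.7096

0.7096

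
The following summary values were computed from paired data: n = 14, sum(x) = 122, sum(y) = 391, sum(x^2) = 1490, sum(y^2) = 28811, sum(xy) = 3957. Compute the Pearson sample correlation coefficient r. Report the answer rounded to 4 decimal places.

0.1989

Numerator: nΣxy − (Σx)(Σy) = 14·3957 − (122)(391) = 7696
Denominator: √[(nΣx²−(Σx)²)(nΣy²−(Σy)²)]
  nΣx²−(Σx)² = 14·1490 − 14884 = 5976;  nΣy²−(Σy)² = 14·28811 − 152881 = 250473
  √(5976·250473) = √1496826648 = 38688.8440
r = 7696 / 38688.8440 = 0.1989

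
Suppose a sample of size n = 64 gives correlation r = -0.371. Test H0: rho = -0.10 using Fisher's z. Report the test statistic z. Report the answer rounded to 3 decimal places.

-2.259

z_r = atanh(-0.371) = -0.389582,  z_0 = atanh(-0.10) = -0.100335
SE = 1/√(n−3) = 1/√61 = 0.128037
z = (z_r − z_0)/SE = (-0.389582 − (-0.100335)) / 0.128037 = -0.289247 / 0.128037 = -2.259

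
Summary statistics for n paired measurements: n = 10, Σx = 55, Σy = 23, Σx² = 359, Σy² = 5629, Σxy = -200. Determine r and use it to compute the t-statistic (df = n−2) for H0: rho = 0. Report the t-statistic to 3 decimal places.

-2.023

Numerator: nΣxy − (Σx)(Σy) = 10·(-200) − (55)(23) = -3265
Denominator: √[(nΣx²−(Σx)²)(nΣy²−(Σy)²)]
  nΣx²−(Σx)² = 10·359 − 3025 = 565;  nΣy²−(Σy)² = 10·5629 − 529 = 55761
  √(565·55761) = √31504965 = 5612.9284
r = -3265 / 5612.9284 = -0.5817
t = r·√(n−2)/√(1−r²) = -0.5817·√8 / √(1−0.338375) = -1.645296 / 0.813403 = -2.023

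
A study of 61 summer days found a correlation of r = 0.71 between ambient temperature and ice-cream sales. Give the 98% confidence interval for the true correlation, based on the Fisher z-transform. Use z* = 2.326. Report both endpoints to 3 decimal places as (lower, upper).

Fisher z: z_r = atanh(r) = ½·ln((1+0.71)/(1−0.71)) = 0.887184
SE(z) = 1/√(n−3) = 1/√58 = 0.131306
98% ⇒ z* = 2.326; margin = 2.326·0.131306 = 0.305418
CI on z-scale: (0.581766, 1.192602)
Back-transform: tanh(0.581766) = 0.523948, tanh(1.192602) = 0.831384

(0.524, 0.831)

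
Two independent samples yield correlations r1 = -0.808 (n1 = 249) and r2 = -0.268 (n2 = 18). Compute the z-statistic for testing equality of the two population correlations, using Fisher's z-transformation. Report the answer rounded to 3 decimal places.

Fisher z-transforms: z1 = atanh(-0.808) = -1.121241, z2 = atanh(-0.268) = -0.274708; difference d = -0.846533
Var(d) = 1/246 + 1/15 = 0.0040650 + 0.0666667 = 0.0707317
z = d/√Var(d) = -0.846533 / √0.0707317 = -0.846533 / 0.265954 = -3.183

-3.183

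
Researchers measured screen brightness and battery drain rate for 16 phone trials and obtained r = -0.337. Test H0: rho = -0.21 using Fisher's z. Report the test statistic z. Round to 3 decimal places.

-0.496

Fisher z: atanh(-0.337) = -0.350704, atanh(-0.21) = -0.213171
z = (z_r − z_0)·√(n−3) = (-0.350704 − (-0.213171))·√13 = -0.137533 · 3.605551 = -0.496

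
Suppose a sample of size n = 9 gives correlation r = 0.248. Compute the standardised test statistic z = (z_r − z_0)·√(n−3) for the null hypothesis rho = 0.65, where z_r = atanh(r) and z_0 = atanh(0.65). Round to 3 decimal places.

-1.279

z_r = atanh(0.248) = 0.253281,  z_0 = atanh(0.65) = 0.775299
SE = 1/√(n−3) = 1/√6 = 0.408248
z = (z_r − z_0)/SE = (0.253281 − 0.775299) / 0.408248 = -0.522018 / 0.408248 = -1.279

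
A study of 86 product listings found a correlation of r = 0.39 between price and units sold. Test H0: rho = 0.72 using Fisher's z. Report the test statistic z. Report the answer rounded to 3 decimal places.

Fisher z: atanh(0.39) = 0.411800, atanh(0.72) = 0.907645
z = (z_r − z_0)·√(n−3) = (0.411800 − 0.907645)·√83 = -0.495845 · 9.110434 = -4.517

-4.517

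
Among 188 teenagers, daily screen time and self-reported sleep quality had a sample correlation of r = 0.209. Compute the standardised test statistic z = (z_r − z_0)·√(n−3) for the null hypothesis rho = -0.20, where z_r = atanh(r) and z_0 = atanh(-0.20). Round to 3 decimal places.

z_r = atanh(0.209) = 0.212125,  z_0 = atanh(-0.20) = -0.202733
SE = 1/√(n−3) = 1/√185 = 0.073521
z = (z_r − z_0)/SE = (0.212125 − (-0.202733)) / 0.073521 = 0.414858 / 0.073521 = 5.643

5.643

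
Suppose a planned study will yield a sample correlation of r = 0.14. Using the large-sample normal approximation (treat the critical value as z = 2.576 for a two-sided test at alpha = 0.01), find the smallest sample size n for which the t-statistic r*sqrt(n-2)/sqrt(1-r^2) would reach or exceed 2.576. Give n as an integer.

334

r√(n−2)/√(1−r²) ≥ 2.576  ⇔  n−2 ≥ (2.576)²·(1−r²)/r²
(1−r²)/r² = (1−0.0196)/0.0196 = 50.0204
n ≥ 2 + 6.635776·50.0204 = 2 + 331.9242 = 333.9242
⌈333.9242⌉ = 334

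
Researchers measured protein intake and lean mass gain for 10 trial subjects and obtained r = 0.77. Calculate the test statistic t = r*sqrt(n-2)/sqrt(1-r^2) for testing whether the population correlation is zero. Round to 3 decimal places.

1 − r² = 1 − 0.5929 = 0.4071;  √(1−r²) = 0.638044
√(n−2) = √8 = 2.828427
t = r·√(n−2)/√(1−r²) = 0.77 · 2.828427 / 0.638044 = 3.413

3.413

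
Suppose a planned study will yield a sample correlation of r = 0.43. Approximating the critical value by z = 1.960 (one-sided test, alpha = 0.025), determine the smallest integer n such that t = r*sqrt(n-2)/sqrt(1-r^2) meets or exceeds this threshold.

19

Need r·√(n−2)/√(1−r²) ≥ 1.960
√(n−2) ≥ 1.960·√(1−0.1849) / 0.43 = 1.960·0.902829 / 0.43 = 4.1152
n−2 ≥ 16.9349  ⇒  n ≥ 18.9349
Smallest integer n = 19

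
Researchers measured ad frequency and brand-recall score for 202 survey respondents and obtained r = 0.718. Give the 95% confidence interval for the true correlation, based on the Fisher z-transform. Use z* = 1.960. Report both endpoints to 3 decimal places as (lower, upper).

(0.644, 0.779)

z_r = atanh(0.718) = 0.903505;  SE = 1/√(n−3) = 1/√199 = 0.070888
z-limits: 0.903505 ± 1.960·0.070888 = 0.903505 ± 0.138940 = [0.764565, 1.042445]
ρ-limits: (tanh 0.764565, tanh 1.042445) = (0.644, 0.779)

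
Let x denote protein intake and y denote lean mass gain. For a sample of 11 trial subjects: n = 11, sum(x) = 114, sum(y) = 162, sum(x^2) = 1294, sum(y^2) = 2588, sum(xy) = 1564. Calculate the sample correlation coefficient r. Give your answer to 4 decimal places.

-0.7618

Numerator: nΣxy − (Σx)(Σy) = 11·1564 − (114)(162) = -1264
Denominator: √[(nΣx²−(Σx)²)(nΣy²−(Σy)²)]
  nΣx²−(Σx)² = 11·1294 − 12996 = 1238;  nΣy²−(Σy)² = 11·2588 − 26244 = 2224
  √(1238·2224) = √2753312 = 1659.3107
r = -1264 / 1659.3107 = -0.7618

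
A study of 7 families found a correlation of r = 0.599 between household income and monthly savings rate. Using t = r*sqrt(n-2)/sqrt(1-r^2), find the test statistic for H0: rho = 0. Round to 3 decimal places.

1.673

t = r·√(n−2) / √(1−r²) with r = 0.599, n = 7
  = 0.599·√5 / √(1 − 0.358801)
  = 0.599·2.236068 / 0.800749
  = 1.339405 / 0.800749 = 1.673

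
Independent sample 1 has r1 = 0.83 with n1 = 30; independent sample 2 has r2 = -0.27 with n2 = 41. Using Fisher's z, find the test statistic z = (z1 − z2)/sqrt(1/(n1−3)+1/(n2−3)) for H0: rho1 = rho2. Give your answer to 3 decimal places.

Fisher z-transforms: z1 = atanh(0.83) = 1.188136, z2 = atanh(-0.27) = -0.276864; difference d = 1.465000
Var(d) = 1/27 + 1/38 = 0.0370370 + 0.0263158 = 0.0633528
z = d/√Var(d) = 1.465000 / √0.0633528 = 1.465000 / 0.251700 = 5.820

5.820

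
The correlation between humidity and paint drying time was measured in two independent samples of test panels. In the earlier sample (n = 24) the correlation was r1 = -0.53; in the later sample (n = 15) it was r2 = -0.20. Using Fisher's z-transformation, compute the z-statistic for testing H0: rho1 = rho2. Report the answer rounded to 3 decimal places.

Fisher z-transforms: z1 = atanh(-0.53) = -0.590145, z2 = atanh(-0.20) = -0.202733; difference d = -0.387412
Var(d) = 1/21 + 1/12 = 0.0476190 + 0.0833333 = 0.1309523
z = d/√Var(d) = -0.387412 / √0.1309523 = -0.387412 / 0.361873 = -1.071

-1.071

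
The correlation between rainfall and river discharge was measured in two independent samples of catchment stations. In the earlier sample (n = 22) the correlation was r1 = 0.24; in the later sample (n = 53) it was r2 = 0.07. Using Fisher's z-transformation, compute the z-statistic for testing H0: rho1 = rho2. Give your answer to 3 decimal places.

z1 = atanh(0.24) = 0.244774,  z2 = atanh(0.07) = 0.070115
SE = √(1/(n1−3) + 1/(n2−3)) = √(1/19 + 1/50) = √(0.0526316 + 0.0200000) = √0.0726316 = 0.269503
z = (z1 − z2)/SE = (0.244774 − 0.070115) / 0.269503 = 0.174659 / 0.269503 = 0.648

0.648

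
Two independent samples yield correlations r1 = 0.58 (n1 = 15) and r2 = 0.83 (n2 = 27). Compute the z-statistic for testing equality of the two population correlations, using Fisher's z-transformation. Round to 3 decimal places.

-1.487

z1 = atanh(0.58) = 0.662463,  z2 = atanh(0.83) = 1.188136
SE = √(1/(n1−3) + 1/(n2−3)) = √(1/12 + 1/24) = √(0.0833333 + 0.0416667) = √0.1250000 = 0.353553
z = (z1 − z2)/SE = (0.662463 − 1.188136) / 0.353553 = -0.525673 / 0.353553 = -1.487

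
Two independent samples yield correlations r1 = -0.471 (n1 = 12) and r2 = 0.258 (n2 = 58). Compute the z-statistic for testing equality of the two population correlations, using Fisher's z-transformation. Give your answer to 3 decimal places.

z1 = atanh(-0.471) = -0.511355,  z2 = atanh(0.258) = 0.263965
SE = √(1/(n1−3) + 1/(n2−3)) = √(1/9 + 1/55) = √(0.1111111 + 0.0181818) = √0.1292929 = 0.359573
z = (z1 − z2)/SE = (-0.511355 − 0.263965) / 0.359573 = -0.775320 / 0.359573 = -2.156

-2.156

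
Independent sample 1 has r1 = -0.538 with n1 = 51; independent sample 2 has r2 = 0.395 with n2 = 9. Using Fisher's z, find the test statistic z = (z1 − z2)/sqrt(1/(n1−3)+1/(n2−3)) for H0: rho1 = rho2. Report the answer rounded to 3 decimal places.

Fisher z-transforms: z1 = atanh(-0.538) = -0.601337, z2 = atanh(0.395) = 0.417711; difference d = -1.019048
Var(d) = 1/48 + 1/6 = 0.0208333 + 0.1666667 = 0.1875000
z = d/√Var(d) = -1.019048 / √0.1875000 = -1.019048 / 0.433013 = -2.353

-2.353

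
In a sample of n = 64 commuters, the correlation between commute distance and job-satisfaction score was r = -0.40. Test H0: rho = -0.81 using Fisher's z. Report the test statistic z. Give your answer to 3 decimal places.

z_r = atanh(-0.40) = -0.423649,  z_0 = atanh(-0.81) = -1.127029
SE = 1/√(n−3) = 1/√61 = 0.128037
z = (z_r − z_0)/SE = (-0.423649 − (-1.127029)) / 0.128037 = 0.703380 / 0.128037 = 5.494

5.494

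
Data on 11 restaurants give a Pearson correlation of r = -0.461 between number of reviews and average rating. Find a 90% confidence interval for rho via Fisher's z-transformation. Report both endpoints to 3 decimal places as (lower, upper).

(-0.793, 0.083)

z_r = atanh(-0.461) = -0.498580;  SE = 1/√(n−3) = 1/√8 = 0.353553
z-limits: -0.498580 ± 1.645·0.353553 = -0.498580 ± 0.581595 = [-1.080175, 0.083015]
ρ-limits: (tanh -1.080175, tanh 0.083015) = (-0.793, 0.083)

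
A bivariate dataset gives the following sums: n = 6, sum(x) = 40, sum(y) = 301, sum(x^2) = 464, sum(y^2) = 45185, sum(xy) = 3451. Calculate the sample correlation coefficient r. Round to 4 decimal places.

0.5928

S_xy = nΣxy − ΣxΣy = 6·3451 − 40·301 = 20706 − 12040 = 8666
S_xx = nΣx² − (Σx)² = 6·464 − 40² = 2784 − 1600 = 1184
S_yy = nΣy² − (Σy)² = 6·45185 − 301² = 271110 − 90601 = 180509
r = S_xy / √(S_xx·S_yy) = 8666 / √(1184·180509) = 8666 / √213722656 = 8666 / 14619.2563 = 0.5928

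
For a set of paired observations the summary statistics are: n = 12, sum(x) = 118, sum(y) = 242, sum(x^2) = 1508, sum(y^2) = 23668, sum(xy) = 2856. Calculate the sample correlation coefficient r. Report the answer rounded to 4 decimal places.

S_xy = nΣxy − ΣxΣy = 12·2856 − 118·242 = 34272 − 28556 = 5716
S_xx = nΣx² − (Σx)² = 12·1508 − 118² = 18096 − 13924 = 4172
S_yy = nΣy² − (Σy)² = 12·23668 − 242² = 284016 − 58564 = 225452
r = S_xy / √(S_xx·S_yy) = 5716 / √(4172·225452) = 5716 / √940585744 = 5716 / 30668.9704 = 0.1864

0.1864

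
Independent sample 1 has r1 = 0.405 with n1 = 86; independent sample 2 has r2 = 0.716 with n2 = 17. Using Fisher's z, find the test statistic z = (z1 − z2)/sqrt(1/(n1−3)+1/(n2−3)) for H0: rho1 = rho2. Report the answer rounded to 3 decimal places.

-1.626

Fisher z-transforms: z1 = atanh(0.405) = 0.429616, z2 = atanh(0.716) = 0.899389; difference d = -0.469773
Var(d) = 1/83 + 1/14 = 0.0120482 + 0.0714286 = 0.0834768
z = d/√Var(d) = -0.469773 / √0.0834768 = -0.469773 / 0.288924 = -1.626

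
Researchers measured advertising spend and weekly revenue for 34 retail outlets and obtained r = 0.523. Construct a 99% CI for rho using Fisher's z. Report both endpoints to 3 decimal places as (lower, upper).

z_r = atanh(0.523) = 0.580460;  SE = 1/√(n−3) = 1/√31 = 0.179605
z-limits: 0.580460 ± 2.576·0.179605 = 0.580460 ± 0.462662 = [0.117798, 1.043122]
ρ-limits: (tanh 0.117798, tanh 1.043122) = (0.117, 0.779)

(0.117, 0.779)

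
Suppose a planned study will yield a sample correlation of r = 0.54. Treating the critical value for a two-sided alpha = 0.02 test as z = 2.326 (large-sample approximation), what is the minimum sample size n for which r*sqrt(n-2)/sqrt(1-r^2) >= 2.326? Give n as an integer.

16

Need r·√(n−2)/√(1−r²) ≥ 2.326
√(n−2) ≥ 2.326·√(1−0.2916) / 0.54 = 2.326·0.841665 / 0.54 = 3.6254
n−2 ≥ 13.1435  ⇒  n ≥ 15.1435
Smallest integer n = 16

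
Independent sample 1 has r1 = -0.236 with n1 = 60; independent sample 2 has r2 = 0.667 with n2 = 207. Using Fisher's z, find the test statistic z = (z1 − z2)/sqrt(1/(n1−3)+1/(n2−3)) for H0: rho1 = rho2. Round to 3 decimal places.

z1 = atanh(-0.236) = -0.240534,  z2 = atanh(0.667) = 0.805319
SE = √(1/(n1−3) + 1/(n2−3)) = √(1/57 + 1/204) = √(0.0175439 + 0.0049020) = √0.0224459 = 0.149820
z = (z1 − z2)/SE = (-0.240534 − 0.805319) / 0.149820 = -1.045853 / 0.149820 = -6.981

-6.981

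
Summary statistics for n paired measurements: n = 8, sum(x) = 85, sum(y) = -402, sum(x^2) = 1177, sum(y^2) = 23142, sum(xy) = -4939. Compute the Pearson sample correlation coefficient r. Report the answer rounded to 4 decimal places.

-0.7440

Numerator: nΣxy − (Σx)(Σy) = 8·(-4939) − (85)(-402) = -5342
Denominator: √[(nΣx²−(Σx)²)(nΣy²−(Σy)²)]
  nΣx²−(Σx)² = 8·1177 − 7225 = 2191;  nΣy²−(Σy)² = 8·23142 − 161604 = 23532
  √(2191·23532) = √51558612 = 7180.4326
r = -5342 / 7180.4326 = -0.7440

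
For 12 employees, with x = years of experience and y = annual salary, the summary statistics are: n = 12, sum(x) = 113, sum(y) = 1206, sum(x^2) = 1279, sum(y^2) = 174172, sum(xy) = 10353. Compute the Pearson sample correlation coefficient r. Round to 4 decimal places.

S_xy = nΣxy − ΣxΣy = 12·10353 − 113·1206 = 124236 − 136278 = -12042
S_xx = nΣx² − (Σx)² = 12·1279 − 113² = 15348 − 12769 = 2579
S_yy = nΣy² − (Σy)² = 12·174172 − 1206² = 2090064 − 1454436 = 635628
r = S_xy / √(S_xx·S_yy) = -12042 / √(2579·635628) = -12042 / √1639284612 = -12042 / 40488.0799 = -0.2974

-0.2974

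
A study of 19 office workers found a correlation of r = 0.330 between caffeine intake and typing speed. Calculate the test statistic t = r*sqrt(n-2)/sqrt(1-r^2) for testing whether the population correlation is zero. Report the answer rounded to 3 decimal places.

t = r·√(n−2) / √(1−r²) with r = 0.330, n = 19
  = 0.330·√17 / √(1 − 0.108900)
  = 0.330·4.123106 / 0.943981
  = 1.360625 / 0.943981 = 1.441

1.441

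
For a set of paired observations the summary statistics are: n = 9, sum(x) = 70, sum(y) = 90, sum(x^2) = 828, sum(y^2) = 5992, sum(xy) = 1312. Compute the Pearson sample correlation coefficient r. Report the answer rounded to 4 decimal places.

Numerator: nΣxy − (Σx)(Σy) = 9·1312 − (70)(90) = 5508
Denominator: √[(nΣx²−(Σx)²)(nΣy²−(Σy)²)]
  nΣx²−(Σx)² = 9·828 − 4900 = 2552;  nΣy²−(Σy)² = 9·5992 − 8100 = 45828
  √(2552·45828) = √116953056 = 10814.4836
r = 5508 / 10814.4836 = 0.5093

0.5093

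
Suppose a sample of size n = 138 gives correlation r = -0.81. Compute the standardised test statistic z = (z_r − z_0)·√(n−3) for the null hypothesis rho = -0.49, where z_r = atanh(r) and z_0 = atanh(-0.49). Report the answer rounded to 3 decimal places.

-6.866

z_r = atanh(-0.81) = -1.127029,  z_0 = atanh(-0.49) = -0.536060
SE = 1/√(n−3) = 1/√135 = 0.086066
z = (z_r − z_0)/SE = (-1.127029 − (-0.536060)) / 0.086066 = -0.590969 / 0.086066 = -6.866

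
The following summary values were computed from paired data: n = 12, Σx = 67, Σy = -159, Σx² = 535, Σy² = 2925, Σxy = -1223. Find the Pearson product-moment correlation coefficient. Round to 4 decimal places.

-0.9239

Numerator: nΣxy − (Σx)(Σy) = 12·(-1223) − (67)(-159) = -4023
Denominator: √[(nΣx²−(Σx)²)(nΣy²−(Σy)²)]
  nΣx²−(Σx)² = 12·535 − 4489 = 1931;  nΣy²−(Σy)² = 12·2925 − 25281 = 9819
  √(1931·9819) = √18960489 = 4354.3644
r = -4023 / 4354.3644 = -0.9239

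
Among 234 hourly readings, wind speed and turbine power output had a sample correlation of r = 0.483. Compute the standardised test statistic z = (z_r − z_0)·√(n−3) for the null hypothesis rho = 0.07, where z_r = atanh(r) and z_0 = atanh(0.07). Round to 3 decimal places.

Fisher z: atanh(0.483) = 0.526890, atanh(0.07) = 0.070115
z = (z_r − z_0)·√(n−3) = (0.526890 − 0.070115)·√231 = 0.456775 · 15.198684 = 6.942

6.942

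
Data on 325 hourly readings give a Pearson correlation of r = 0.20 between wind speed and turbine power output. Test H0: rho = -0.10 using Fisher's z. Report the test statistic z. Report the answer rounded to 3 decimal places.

5.438

Fisher z: atanh(0.20) = 0.202733, atanh(-0.10) = -0.100335
z = (z_r − z_0)·√(n−3) = (0.202733 − (-0.100335))·√322 = 0.303068 · 17.944358 = 5.438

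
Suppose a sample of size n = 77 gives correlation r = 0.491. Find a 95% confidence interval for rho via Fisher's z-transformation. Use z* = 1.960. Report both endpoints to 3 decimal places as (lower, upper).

z_r = atanh(0.491) = 0.537377;  SE = 1/√(n−3) = 1/√74 = 0.116248
z-limits: 0.537377 ± 1.960·0.116248 = 0.537377 ± 0.227846 = [0.309531, 0.765223]
ρ-limits: (tanh 0.309531, tanh 0.765223) = (0.300, 0.644)

(0.300, 0.644)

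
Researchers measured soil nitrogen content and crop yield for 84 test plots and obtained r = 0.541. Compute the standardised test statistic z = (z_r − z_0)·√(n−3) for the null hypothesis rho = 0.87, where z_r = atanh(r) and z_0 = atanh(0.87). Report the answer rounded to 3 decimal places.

-6.548

z_r = atanh(0.541) = 0.605568,  z_0 = atanh(0.87) = 1.333080
SE = 1/√(n−3) = 1/√81 = 0.111111
z = (z_r − z_0)/SE = (0.605568 − 1.333080) / 0.111111 = -0.727512 / 0.111111 = -6.548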